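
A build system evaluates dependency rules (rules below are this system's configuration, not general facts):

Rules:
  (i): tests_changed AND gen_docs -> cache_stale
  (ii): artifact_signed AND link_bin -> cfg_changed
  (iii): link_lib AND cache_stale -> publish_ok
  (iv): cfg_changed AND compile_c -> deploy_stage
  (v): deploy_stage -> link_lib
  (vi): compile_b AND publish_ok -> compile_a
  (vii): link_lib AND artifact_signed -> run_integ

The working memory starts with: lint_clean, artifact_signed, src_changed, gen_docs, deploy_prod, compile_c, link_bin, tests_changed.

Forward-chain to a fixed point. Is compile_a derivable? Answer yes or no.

[1] (i) [tests_changed AND gen_docs -> cache_stale]; (ii) [artifact_signed AND link_bin -> cfg_changed]. ⇒ new: cache_stale, cfg_changed.
[2] (iv) [cfg_changed AND compile_c -> deploy_stage]. ⇒ new: deploy_stage.
[3] (v) [deploy_stage -> link_lib]. ⇒ new: link_lib.
[4] (iii) [link_lib AND cache_stale -> publish_ok]; (vii) [link_lib AND artifact_signed -> run_integ]. ⇒ new: publish_ok, run_integ.
Fixed point reached. compile_a is concluded only by (vi); (vi) needs compile_b (never derived).

no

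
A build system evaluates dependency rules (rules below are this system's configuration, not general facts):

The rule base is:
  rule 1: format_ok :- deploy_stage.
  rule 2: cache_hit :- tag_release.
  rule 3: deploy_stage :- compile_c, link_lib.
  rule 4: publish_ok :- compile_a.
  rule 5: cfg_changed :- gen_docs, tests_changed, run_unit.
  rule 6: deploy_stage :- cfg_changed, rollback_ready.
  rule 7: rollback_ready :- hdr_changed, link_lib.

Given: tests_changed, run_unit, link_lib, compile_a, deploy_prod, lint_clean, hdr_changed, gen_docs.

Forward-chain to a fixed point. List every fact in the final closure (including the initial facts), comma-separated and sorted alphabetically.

Round 1 — rule 4, rule 5, rule 7, derive publish_ok, cfg_changed, rollback_ready.
Round 2 — rule 6, derive deploy_stage.
Round 3 — rule 1, derive format_ok.

cfg_changed, compile_a, deploy_prod, deploy_stage, format_ok, gen_docs, hdr_changed, link_lib, lint_clean, publish_ok, rollback_ready, run_unit, tests_changed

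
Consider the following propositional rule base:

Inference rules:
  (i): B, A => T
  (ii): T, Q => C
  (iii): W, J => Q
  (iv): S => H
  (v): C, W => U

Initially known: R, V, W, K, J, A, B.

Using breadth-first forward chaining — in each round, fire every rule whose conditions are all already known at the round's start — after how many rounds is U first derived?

3

Round 1: (i) [B, A => T]; (iii) [W, J => Q]. Adds T, Q.
Round 2: (ii) [T, Q => C]. Adds C.
Round 3: (v) [C, W => U]. Adds U.
U first appears in round 3.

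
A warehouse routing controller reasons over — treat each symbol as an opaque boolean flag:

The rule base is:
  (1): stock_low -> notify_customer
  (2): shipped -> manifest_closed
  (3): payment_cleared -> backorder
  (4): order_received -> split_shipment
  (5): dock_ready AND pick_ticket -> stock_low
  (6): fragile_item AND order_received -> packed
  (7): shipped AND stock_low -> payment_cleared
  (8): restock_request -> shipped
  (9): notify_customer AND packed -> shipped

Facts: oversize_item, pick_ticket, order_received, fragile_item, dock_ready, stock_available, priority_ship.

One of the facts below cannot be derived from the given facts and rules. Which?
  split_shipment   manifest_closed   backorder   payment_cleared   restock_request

Round 1: (4) [order_received -> split_shipment]; (5) [dock_ready AND pick_ticket -> stock_low]; (6) [fragile_item AND order_received -> packed]. Adds split_shipment, stock_low, packed.
Round 2: (1) [stock_low -> notify_customer]. Adds notify_customer.
Round 3: (9) [notify_customer AND packed -> shipped]. Adds shipped.
Round 4: (2) [shipped -> manifest_closed]; (7) [shipped AND stock_low -> payment_cleared]. Adds manifest_closed, payment_cleared.
Round 5: (3) [payment_cleared -> backorder]. Adds backorder.
Derived: manifest_closed (round 4), payment_cleared (round 4), split_shipment (round 1), backorder (round 5). restock_request never appears in any round.

restock_request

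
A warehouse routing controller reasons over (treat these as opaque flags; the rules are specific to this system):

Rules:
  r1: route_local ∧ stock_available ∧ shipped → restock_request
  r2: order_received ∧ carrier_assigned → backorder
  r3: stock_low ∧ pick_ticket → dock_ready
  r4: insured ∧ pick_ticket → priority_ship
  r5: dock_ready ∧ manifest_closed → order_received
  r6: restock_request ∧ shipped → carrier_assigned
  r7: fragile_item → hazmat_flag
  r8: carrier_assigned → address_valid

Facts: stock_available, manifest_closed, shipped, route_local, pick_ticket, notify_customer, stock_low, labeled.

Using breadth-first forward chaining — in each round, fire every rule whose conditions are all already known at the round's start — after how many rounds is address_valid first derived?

Round 1 — r1, r3, derive restock_request, dock_ready.
Round 2 — r5, r6, derive order_received, carrier_assigned.
Round 3 — r2, r8, derive backorder, address_valid.
address_valid first appears in round 3.

3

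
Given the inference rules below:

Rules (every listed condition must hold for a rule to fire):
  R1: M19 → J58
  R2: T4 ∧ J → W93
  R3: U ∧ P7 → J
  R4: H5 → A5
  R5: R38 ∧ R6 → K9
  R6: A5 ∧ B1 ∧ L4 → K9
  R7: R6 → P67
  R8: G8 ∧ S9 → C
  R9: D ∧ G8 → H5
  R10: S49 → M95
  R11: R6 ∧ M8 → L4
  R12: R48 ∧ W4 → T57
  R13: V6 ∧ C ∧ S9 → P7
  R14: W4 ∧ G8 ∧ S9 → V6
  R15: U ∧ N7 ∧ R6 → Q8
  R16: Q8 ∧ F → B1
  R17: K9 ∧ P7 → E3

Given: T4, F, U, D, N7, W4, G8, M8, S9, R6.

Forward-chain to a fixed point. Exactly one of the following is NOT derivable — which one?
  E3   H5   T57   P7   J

T57

Round 1 fires R7, R8, R9, R11, R14, R15, giving P67, C, H5, L4, V6, Q8.
Round 2 fires R4, R13, R16, giving A5, P7, B1.
Round 3 fires R3, R6, giving J, K9.
Round 4 fires R2, R17, giving W93, E3.
Derived: J (round 3), E3 (round 4), P7 (round 2), H5 (round 1). T57 never appears in any round.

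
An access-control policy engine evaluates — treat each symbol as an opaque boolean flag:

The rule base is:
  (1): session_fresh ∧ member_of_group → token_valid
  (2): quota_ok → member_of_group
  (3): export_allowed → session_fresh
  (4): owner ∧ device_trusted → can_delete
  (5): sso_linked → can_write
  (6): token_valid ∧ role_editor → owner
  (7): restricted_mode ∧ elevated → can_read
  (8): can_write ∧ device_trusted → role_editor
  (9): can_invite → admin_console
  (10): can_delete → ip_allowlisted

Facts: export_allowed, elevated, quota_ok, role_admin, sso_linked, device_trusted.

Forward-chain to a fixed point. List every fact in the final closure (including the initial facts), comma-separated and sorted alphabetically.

can_delete, can_write, device_trusted, elevated, export_allowed, ip_allowlisted, member_of_group, owner, quota_ok, role_admin, role_editor, session_fresh, sso_linked, token_valid

[1] (2) [quota_ok → member_of_group]; (3) [export_allowed → session_fresh]; (5) [sso_linked → can_write]. ⇒ new: member_of_group, session_fresh, can_write.
[2] (1) [session_fresh ∧ member_of_group → token_valid]; (8) [can_write ∧ device_trusted → role_editor]. ⇒ new: token_valid, role_editor.
[3] (6) [token_valid ∧ role_editor → owner]. ⇒ new: owner.
[4] (4) [owner ∧ device_trusted → can_delete]. ⇒ new: can_delete.
[5] (10) [can_delete → ip_allowlisted]. ⇒ new: ip_allowlisted.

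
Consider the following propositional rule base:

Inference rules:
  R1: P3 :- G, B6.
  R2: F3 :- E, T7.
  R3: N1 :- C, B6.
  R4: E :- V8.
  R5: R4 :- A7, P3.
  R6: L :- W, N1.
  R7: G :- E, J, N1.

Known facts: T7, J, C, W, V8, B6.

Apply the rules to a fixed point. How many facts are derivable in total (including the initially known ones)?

Round 1: R3 [N1 :- C, B6.]; R4 [E :- V8.]. Adds N1, E.
Round 2: R2 [F3 :- E, T7.]; R6 [L :- W, N1.]; R7 [G :- E, J, N1.]. Adds F3, L, G.
Round 3: R1 [P3 :- G, B6.]. Adds P3.
Closure: {B6, C, E, F3, G, J, L, N1, P3, T7, V8, W} — 12 facts.

12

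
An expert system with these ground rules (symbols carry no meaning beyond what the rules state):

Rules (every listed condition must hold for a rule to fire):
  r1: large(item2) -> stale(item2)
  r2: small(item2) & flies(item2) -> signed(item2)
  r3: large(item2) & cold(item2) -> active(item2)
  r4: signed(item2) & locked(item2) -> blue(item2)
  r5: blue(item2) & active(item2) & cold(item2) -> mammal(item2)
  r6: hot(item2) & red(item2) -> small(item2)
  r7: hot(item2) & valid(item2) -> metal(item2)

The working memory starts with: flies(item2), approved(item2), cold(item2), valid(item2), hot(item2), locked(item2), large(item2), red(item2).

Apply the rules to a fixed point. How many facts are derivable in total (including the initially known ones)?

Round 1: r1 [large(item2) -> stale(item2)]; r3 [large(item2) & cold(item2) -> active(item2)]; r6 [hot(item2) & red(item2) -> small(item2)]; r7 [hot(item2) & valid(item2) -> metal(item2)]. Adds stale(item2), active(item2), small(item2), metal(item2).
Round 2: r2 [small(item2) & flies(item2) -> signed(item2)]. Adds signed(item2).
Round 3: r4 [signed(item2) & locked(item2) -> blue(item2)]. Adds blue(item2).
Round 4: r5 [blue(item2) & active(item2) & cold(item2) -> mammal(item2)]. Adds mammal(item2).
Closure: {active(item2), approved(item2), blue(item2), cold(item2), flies(item2), hot(item2), large(item2), locked(item2), mammal(item2), metal(item2), red(item2), signed(item2), small(item2), stale(item2), valid(item2)} — 15 facts.

15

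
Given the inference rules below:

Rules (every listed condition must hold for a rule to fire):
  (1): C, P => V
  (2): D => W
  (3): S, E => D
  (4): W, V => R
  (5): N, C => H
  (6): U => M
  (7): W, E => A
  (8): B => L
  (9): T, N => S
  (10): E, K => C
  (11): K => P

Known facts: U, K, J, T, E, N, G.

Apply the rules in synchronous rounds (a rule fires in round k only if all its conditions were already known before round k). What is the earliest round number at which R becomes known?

4

Round 1 fires (6), (9), (10), (11), giving M, S, C, P.
Round 2 fires (1), (3), (5), giving V, D, H.
Round 3 fires (2), giving W.
Round 4 fires (4), (7), giving R, A.
R first appears in round 4.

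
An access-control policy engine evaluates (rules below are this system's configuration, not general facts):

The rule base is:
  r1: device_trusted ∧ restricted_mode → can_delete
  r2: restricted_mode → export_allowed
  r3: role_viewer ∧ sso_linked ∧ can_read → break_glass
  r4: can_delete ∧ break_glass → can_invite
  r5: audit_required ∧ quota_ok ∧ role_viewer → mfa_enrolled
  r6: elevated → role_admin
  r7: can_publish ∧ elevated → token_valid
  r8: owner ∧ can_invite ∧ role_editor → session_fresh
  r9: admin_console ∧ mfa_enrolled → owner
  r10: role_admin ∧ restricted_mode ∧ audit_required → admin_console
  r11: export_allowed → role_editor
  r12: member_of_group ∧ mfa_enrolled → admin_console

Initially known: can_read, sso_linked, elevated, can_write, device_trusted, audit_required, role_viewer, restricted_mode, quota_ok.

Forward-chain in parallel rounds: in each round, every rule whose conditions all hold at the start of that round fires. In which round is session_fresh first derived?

Round 1 fires r1, r2, r3, r5, r6, giving can_delete, export_allowed, break_glass, mfa_enrolled, role_admin.
Round 2 fires r4, r10, r11, giving can_invite, admin_console, role_editor.
Round 3 fires r9, giving owner.
Round 4 fires r8, giving session_fresh.
session_fresh first appears in round 4.

4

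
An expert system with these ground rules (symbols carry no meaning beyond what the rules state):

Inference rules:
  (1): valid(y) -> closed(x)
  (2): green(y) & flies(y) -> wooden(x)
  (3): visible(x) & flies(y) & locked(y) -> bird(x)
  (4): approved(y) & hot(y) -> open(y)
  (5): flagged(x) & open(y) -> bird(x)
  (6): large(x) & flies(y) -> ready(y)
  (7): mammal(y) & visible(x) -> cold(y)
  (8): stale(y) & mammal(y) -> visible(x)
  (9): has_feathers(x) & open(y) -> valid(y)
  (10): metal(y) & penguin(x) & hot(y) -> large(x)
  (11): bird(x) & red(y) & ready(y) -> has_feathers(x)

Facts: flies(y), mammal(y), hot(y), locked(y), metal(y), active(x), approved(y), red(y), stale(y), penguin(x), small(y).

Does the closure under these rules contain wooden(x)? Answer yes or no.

no

Round 1: (4) [approved(y) & hot(y) -> open(y)]; (8) [stale(y) & mammal(y) -> visible(x)]; (10) [metal(y) & penguin(x) & hot(y) -> large(x)]. New: open(y), visible(x), large(x).
Round 2: (3) [visible(x) & flies(y) & locked(y) -> bird(x)]; (6) [large(x) & flies(y) -> ready(y)]; (7) [mammal(y) & visible(x) -> cold(y)]. New: bird(x), ready(y), cold(y).
Round 3: (11) [bird(x) & red(y) & ready(y) -> has_feathers(x)]. New: has_feathers(x).
Round 4: (9) [has_feathers(x) & open(y) -> valid(y)]. New: valid(y).
Round 5: (1) [valid(y) -> closed(x)]. New: closed(x).
Fixed point reached. wooden(x) is concluded only by (2); (2) needs green(y) (never derived).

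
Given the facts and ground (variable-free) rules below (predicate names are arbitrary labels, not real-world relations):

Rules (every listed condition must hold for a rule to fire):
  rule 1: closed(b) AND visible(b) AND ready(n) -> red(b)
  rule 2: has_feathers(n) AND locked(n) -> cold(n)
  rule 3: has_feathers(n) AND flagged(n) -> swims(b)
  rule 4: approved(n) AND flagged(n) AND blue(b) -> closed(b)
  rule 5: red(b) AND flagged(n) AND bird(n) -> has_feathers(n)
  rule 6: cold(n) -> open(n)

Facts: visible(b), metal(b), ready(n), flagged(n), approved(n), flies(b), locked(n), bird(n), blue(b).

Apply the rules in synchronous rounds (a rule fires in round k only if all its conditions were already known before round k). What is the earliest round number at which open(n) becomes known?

[1] rule 4 [approved(n) AND flagged(n) AND blue(b) -> closed(b)]. ⇒ new: closed(b).
[2] rule 1 [closed(b) AND visible(b) AND ready(n) -> red(b)]. ⇒ new: red(b).
[3] rule 5 [red(b) AND flagged(n) AND bird(n) -> has_feathers(n)]. ⇒ new: has_feathers(n).
[4] rule 2 [has_feathers(n) AND locked(n) -> cold(n)]; rule 3 [has_feathers(n) AND flagged(n) -> swims(b)]. ⇒ new: cold(n), swims(b).
[5] rule 6 [cold(n) -> open(n)]. ⇒ new: open(n).
open(n) first appears in round 5.

5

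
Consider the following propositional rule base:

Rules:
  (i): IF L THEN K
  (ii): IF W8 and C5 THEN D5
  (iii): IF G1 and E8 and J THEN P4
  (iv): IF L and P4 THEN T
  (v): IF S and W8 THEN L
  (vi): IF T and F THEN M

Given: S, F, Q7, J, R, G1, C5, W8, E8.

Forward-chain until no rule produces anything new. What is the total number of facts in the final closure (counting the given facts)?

15

Round 1: (ii) [IF W8 and C5 THEN D5]; (iii) [IF G1 and E8 and J THEN P4]; (v) [IF S and W8 THEN L]. New: D5, P4, L.
Round 2: (i) [IF L THEN K]; (iv) [IF L and P4 THEN T]. New: K, T.
Round 3: (vi) [IF T and F THEN M]. New: M.
Closure: {C5, D5, E8, F, G1, J, K, L, M, P4, Q7, R, S, T, W8} — 15 facts.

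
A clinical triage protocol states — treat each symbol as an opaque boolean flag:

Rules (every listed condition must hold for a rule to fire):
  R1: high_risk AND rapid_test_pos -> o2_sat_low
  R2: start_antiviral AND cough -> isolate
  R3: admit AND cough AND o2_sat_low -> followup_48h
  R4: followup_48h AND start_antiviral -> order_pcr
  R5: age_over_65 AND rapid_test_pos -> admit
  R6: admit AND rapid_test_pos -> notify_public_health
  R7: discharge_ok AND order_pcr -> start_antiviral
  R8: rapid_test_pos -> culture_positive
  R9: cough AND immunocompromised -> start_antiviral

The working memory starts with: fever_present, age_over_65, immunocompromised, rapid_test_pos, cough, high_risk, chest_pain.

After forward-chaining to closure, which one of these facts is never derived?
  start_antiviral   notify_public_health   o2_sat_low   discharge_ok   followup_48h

Round 1 fires R1, R5, R8, R9, giving o2_sat_low, admit, culture_positive, start_antiviral.
Round 2 fires R2, R3, R6, giving isolate, followup_48h, notify_public_health.
Round 3 fires R4, giving order_pcr.
Derived: notify_public_health (round 2), start_antiviral (round 1), followup_48h (round 2), o2_sat_low (round 1). discharge_ok never appears in any round.

discharge_ok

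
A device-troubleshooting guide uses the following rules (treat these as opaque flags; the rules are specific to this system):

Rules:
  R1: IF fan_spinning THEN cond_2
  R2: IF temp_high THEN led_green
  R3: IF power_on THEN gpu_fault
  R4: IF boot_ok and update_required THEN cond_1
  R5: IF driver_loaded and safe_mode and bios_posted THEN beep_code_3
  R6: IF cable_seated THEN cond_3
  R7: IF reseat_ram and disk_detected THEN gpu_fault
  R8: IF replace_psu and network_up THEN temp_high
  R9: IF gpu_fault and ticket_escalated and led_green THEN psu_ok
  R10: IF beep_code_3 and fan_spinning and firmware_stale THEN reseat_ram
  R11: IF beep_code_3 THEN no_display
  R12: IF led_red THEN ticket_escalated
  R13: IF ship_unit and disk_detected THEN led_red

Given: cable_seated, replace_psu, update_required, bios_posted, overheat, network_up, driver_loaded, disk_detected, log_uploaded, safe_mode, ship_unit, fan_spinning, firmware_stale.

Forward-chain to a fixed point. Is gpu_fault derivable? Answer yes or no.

yes

Round 1 — R1, R5, R6, R8, R13, derive cond_2, beep_code_3, cond_3, temp_high, led_red.
Round 2 — R2, R10, R11, R12, derive led_green, reseat_ram, no_display, ticket_escalated.
Round 3 — R7, derive gpu_fault.
Round 4 — R9, derive psu_ok.
gpu_fault appears in round 3, so it is derivable.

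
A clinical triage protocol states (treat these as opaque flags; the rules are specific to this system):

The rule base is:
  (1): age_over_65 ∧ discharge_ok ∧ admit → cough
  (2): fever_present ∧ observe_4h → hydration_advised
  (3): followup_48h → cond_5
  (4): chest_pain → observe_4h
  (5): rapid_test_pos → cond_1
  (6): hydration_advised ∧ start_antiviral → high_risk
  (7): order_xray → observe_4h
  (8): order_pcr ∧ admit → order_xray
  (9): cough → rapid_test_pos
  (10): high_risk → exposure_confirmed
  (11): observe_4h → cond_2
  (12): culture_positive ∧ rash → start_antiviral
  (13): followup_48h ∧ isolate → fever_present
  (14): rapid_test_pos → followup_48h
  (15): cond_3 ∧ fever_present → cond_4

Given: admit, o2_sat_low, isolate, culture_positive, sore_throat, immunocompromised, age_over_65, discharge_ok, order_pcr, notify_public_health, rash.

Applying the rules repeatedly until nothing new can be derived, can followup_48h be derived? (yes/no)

Round 1: (1) [age_over_65 ∧ discharge_ok ∧ admit → cough]; (8) [order_pcr ∧ admit → order_xray]; (12) [culture_positive ∧ rash → start_antiviral]. New: cough, order_xray, start_antiviral.
Round 2: (7) [order_xray → observe_4h]; (9) [cough → rapid_test_pos]. New: observe_4h, rapid_test_pos.
Round 3: (5) [rapid_test_pos → cond_1]; (11) [observe_4h → cond_2]; (14) [rapid_test_pos → followup_48h]. New: cond_1, cond_2, followup_48h.
Round 4: (3) [followup_48h → cond_5]; (13) [followup_48h ∧ isolate → fever_present]. New: cond_5, fever_present.
Round 5: (2) [fever_present ∧ observe_4h → hydration_advised]. New: hydration_advised.
Round 6: (6) [hydration_advised ∧ start_antiviral → high_risk]. New: high_risk.
Round 7: (10) [high_risk → exposure_confirmed]. New: exposure_confirmed.
followup_48h appears in round 3, so it is derivable.

yes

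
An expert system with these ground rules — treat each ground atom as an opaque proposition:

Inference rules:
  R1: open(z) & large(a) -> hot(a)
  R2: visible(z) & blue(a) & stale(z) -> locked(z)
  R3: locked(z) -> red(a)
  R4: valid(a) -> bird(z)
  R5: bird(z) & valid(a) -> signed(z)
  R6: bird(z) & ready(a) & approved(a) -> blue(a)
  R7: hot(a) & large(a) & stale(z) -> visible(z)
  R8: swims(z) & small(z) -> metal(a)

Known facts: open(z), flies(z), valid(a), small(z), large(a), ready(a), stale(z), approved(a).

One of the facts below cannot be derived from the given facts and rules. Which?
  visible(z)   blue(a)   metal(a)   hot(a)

Round 1 fires R1, R4, giving hot(a), bird(z).
Round 2 fires R5, R6, R7, giving signed(z), blue(a), visible(z).
Round 3 fires R2, giving locked(z).
Round 4 fires R3, giving red(a).
Derived: blue(a) (round 2), visible(z) (round 2), hot(a) (round 1). metal(a) never appears in any round.

metal(a)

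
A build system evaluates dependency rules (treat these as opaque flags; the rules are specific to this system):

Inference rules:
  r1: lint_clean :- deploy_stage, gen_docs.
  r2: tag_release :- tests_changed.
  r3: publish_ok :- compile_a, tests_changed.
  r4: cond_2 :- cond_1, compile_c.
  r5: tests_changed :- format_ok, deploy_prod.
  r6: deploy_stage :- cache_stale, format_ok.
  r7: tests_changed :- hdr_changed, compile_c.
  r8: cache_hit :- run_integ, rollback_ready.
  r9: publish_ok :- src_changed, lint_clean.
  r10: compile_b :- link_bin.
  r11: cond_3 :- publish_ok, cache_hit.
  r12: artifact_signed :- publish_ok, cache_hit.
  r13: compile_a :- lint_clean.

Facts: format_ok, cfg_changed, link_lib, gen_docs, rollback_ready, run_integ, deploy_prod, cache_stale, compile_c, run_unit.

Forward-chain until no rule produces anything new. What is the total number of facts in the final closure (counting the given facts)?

19

Round 1: r5 [tests_changed :- format_ok, deploy_prod.]; r6 [deploy_stage :- cache_stale, format_ok.]; r8 [cache_hit :- run_integ, rollback_ready.]. New: tests_changed, deploy_stage, cache_hit.
Round 2: r1 [lint_clean :- deploy_stage, gen_docs.]; r2 [tag_release :- tests_changed.]. New: lint_clean, tag_release.
Round 3: r13 [compile_a :- lint_clean.]. New: compile_a.
Round 4: r3 [publish_ok :- compile_a, tests_changed.]. New: publish_ok.
Round 5: r11 [cond_3 :- publish_ok, cache_hit.]; r12 [artifact_signed :- publish_ok, cache_hit.]. New: cond_3, artifact_signed.
Closure: {artifact_signed, cache_hit, cache_stale, cfg_changed, compile_a, compile_c, cond_3, deploy_prod, deploy_stage, format_ok, gen_docs, link_lib, lint_clean, publish_ok, rollback_ready, run_integ, run_unit, tag_release, tests_changed} — 19 facts.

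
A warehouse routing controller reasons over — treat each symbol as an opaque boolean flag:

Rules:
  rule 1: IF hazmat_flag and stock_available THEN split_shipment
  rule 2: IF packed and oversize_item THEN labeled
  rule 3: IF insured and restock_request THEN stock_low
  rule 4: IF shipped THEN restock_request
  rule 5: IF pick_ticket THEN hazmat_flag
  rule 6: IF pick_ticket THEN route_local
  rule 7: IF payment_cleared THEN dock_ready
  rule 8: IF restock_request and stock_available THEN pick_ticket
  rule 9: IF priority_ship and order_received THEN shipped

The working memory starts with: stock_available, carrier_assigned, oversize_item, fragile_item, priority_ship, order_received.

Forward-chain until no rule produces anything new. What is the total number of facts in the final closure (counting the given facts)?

Round 1 fires rule 9, giving shipped.
Round 2 fires rule 4, giving restock_request.
Round 3 fires rule 8, giving pick_ticket.
Round 4 fires rule 5, rule 6, giving hazmat_flag, route_local.
Round 5 fires rule 1, giving split_shipment.
Closure: {carrier_assigned, fragile_item, hazmat_flag, order_received, oversize_item, pick_ticket, priority_ship, restock_request, route_local, shipped, split_shipment, stock_available} — 12 facts.

12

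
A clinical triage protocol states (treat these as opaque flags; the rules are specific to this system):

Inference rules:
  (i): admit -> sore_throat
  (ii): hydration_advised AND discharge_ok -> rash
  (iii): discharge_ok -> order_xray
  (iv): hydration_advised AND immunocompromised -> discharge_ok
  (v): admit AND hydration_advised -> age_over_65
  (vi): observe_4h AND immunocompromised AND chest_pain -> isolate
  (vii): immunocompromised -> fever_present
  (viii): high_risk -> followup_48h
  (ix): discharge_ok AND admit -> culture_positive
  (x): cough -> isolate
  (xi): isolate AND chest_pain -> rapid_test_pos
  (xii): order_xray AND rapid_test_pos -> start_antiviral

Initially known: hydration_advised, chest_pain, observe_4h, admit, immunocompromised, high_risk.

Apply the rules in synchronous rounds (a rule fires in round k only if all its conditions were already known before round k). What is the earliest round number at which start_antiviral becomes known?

[1] (i) [admit -> sore_throat]; (iv) [hydration_advised AND immunocompromised -> discharge_ok]; (v) [admit AND hydration_advised -> age_over_65]; (vi) [observe_4h AND immunocompromised AND chest_pain -> isolate]; (vii) [immunocompromised -> fever_present]; (viii) [high_risk -> followup_48h]. ⇒ new: sore_throat, discharge_ok, age_over_65, isolate, fever_present, followup_48h.
[2] (ii) [hydration_advised AND discharge_ok -> rash]; (iii) [discharge_ok -> order_xray]; (ix) [discharge_ok AND admit -> culture_positive]; (xi) [isolate AND chest_pain -> rapid_test_pos]. ⇒ new: rash, order_xray, culture_positive, rapid_test_pos.
[3] (xii) [order_xray AND rapid_test_pos -> start_antiviral]. ⇒ new: start_antiviral.
start_antiviral first appears in round 3.

3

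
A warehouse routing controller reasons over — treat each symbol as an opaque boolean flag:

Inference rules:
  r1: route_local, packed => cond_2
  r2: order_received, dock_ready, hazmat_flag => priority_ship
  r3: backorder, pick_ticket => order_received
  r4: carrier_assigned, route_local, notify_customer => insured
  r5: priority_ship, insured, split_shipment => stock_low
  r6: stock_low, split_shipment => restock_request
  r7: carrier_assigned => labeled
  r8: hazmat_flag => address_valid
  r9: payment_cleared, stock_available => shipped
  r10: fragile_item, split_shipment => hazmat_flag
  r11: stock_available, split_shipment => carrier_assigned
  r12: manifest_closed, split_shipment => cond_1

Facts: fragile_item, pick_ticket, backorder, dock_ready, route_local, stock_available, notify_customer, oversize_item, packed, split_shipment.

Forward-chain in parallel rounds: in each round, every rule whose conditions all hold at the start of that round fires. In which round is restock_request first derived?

4

Round 1 fires r1, r3, r10, r11, giving cond_2, order_received, hazmat_flag, carrier_assigned.
Round 2 fires r2, r4, r7, r8, giving priority_ship, insured, labeled, address_valid.
Round 3 fires r5, giving stock_low.
Round 4 fires r6, giving restock_request.
restock_request first appears in round 4.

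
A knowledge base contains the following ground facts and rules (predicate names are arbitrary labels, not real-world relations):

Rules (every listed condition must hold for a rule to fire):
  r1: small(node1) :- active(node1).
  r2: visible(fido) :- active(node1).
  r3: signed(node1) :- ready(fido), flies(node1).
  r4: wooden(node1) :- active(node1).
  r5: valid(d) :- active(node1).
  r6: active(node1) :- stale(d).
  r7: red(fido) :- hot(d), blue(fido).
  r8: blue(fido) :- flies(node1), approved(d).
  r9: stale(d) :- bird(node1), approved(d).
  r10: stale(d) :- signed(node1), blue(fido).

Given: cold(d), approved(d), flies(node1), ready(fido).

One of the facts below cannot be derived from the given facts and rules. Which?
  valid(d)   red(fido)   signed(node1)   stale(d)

red(fido)

Round 1: r3 [signed(node1) :- ready(fido), flies(node1).]; r8 [blue(fido) :- flies(node1), approved(d).]. New: signed(node1), blue(fido).
Round 2: r10 [stale(d) :- signed(node1), blue(fido).]. New: stale(d).
Round 3: r6 [active(node1) :- stale(d).]. New: active(node1).
Round 4: r1 [small(node1) :- active(node1).]; r2 [visible(fido) :- active(node1).]; r4 [wooden(node1) :- active(node1).]; r5 [valid(d) :- active(node1).]. New: small(node1), visible(fido), wooden(node1), valid(d).
Derived: stale(d) (round 2), signed(node1) (round 1), valid(d) (round 4). red(fido) never appears in any round.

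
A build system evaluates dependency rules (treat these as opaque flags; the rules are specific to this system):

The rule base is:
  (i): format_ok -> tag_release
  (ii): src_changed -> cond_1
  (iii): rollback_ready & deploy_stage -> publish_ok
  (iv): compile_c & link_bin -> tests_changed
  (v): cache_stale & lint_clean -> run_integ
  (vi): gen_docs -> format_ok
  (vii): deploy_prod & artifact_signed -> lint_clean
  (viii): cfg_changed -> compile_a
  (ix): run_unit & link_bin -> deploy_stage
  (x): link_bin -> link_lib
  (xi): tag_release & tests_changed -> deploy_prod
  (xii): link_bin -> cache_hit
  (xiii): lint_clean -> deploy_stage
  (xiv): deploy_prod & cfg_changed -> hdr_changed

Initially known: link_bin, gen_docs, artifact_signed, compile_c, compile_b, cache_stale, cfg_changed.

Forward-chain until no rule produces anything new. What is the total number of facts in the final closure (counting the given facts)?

18

Round 1: (iv) [compile_c & link_bin -> tests_changed]; (vi) [gen_docs -> format_ok]; (viii) [cfg_changed -> compile_a]; (x) [link_bin -> link_lib]; (xii) [link_bin -> cache_hit]. New: tests_changed, format_ok, compile_a, link_lib, cache_hit.
Round 2: (i) [format_ok -> tag_release]. New: tag_release.
Round 3: (xi) [tag_release & tests_changed -> deploy_prod]. New: deploy_prod.
Round 4: (vii) [deploy_prod & artifact_signed -> lint_clean]; (xiv) [deploy_prod & cfg_changed -> hdr_changed]. New: lint_clean, hdr_changed.
Round 5: (v) [cache_stale & lint_clean -> run_integ]; (xiii) [lint_clean -> deploy_stage]. New: run_integ, deploy_stage.
Closure: {artifact_signed, cache_hit, cache_stale, cfg_changed, compile_a, compile_b, compile_c, deploy_prod, deploy_stage, format_ok, gen_docs, hdr_changed, link_bin, link_lib, lint_clean, run_integ, tag_release, tests_changed} — 18 facts.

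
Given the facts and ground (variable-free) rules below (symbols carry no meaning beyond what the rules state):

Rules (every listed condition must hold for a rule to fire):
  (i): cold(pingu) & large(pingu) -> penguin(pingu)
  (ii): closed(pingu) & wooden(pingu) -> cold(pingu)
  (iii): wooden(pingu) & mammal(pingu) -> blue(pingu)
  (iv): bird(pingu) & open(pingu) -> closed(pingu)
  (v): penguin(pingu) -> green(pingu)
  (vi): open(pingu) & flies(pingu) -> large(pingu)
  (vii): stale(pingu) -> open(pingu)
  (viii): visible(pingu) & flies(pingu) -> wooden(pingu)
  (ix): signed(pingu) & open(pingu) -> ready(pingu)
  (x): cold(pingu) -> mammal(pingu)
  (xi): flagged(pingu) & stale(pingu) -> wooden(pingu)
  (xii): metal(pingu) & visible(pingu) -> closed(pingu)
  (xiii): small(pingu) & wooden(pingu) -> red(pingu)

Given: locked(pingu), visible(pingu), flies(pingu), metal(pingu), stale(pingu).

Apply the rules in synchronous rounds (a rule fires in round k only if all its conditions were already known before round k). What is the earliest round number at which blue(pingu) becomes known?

4

Round 1: (vii) [stale(pingu) -> open(pingu)]; (viii) [visible(pingu) & flies(pingu) -> wooden(pingu)]; (xii) [metal(pingu) & visible(pingu) -> closed(pingu)]. Adds open(pingu), wooden(pingu), closed(pingu).
Round 2: (ii) [closed(pingu) & wooden(pingu) -> cold(pingu)]; (vi) [open(pingu) & flies(pingu) -> large(pingu)]. Adds cold(pingu), large(pingu).
Round 3: (i) [cold(pingu) & large(pingu) -> penguin(pingu)]; (x) [cold(pingu) -> mammal(pingu)]. Adds penguin(pingu), mammal(pingu).
Round 4: (iii) [wooden(pingu) & mammal(pingu) -> blue(pingu)]; (v) [penguin(pingu) -> green(pingu)]. Adds blue(pingu), green(pingu).
blue(pingu) first appears in round 4.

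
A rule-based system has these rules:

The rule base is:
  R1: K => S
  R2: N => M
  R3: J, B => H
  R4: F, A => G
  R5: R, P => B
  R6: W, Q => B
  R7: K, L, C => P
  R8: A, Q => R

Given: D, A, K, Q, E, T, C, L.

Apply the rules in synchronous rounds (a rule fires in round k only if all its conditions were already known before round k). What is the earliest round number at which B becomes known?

Round 1: R1 [K => S]; R7 [K, L, C => P]; R8 [A, Q => R]. New: S, P, R.
Round 2: R5 [R, P => B]. New: B.
B first appears in round 2.

2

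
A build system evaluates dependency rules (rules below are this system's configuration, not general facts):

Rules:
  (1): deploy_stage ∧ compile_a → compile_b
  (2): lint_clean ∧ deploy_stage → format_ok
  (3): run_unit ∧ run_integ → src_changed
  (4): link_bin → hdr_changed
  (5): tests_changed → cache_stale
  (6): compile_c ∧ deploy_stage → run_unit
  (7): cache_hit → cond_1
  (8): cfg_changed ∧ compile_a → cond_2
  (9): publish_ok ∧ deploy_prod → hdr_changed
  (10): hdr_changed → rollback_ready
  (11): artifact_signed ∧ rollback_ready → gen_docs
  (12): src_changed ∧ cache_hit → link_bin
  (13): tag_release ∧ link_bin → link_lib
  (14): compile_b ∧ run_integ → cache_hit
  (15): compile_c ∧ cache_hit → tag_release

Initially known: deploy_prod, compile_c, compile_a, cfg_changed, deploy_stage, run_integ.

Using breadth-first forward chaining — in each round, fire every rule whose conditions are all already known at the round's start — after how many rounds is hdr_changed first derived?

Round 1 fires (1), (6), (8), giving compile_b, run_unit, cond_2.
Round 2 fires (3), (14), giving src_changed, cache_hit.
Round 3 fires (7), (12), (15), giving cond_1, link_bin, tag_release.
Round 4 fires (4), (13), giving hdr_changed, link_lib.
hdr_changed first appears in round 4.

4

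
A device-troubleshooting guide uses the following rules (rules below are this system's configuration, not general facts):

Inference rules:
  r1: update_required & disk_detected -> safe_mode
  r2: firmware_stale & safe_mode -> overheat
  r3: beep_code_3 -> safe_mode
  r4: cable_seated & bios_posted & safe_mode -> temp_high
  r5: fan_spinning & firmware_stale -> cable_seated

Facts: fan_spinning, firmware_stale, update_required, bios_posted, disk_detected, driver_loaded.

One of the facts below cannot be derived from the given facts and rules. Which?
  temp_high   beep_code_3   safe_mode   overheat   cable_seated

beep_code_3

Round 1 fires r1, r5, giving safe_mode, cable_seated.
Round 2 fires r2, r4, giving overheat, temp_high.
Derived: safe_mode (round 1), overheat (round 2), temp_high (round 2), cable_seated (round 1). beep_code_3 never appears in any round.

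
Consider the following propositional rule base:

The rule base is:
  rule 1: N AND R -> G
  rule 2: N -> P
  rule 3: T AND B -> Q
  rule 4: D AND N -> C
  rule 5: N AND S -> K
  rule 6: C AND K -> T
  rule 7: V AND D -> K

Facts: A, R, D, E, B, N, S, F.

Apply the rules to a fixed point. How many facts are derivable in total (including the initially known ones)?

14

[1] rule 1 [N AND R -> G]; rule 2 [N -> P]; rule 4 [D AND N -> C]; rule 5 [N AND S -> K]. ⇒ new: G, P, C, K.
[2] rule 6 [C AND K -> T]. ⇒ new: T.
[3] rule 3 [T AND B -> Q]. ⇒ new: Q.
Closure: {A, B, C, D, E, F, G, K, N, P, Q, R, S, T} — 14 facts.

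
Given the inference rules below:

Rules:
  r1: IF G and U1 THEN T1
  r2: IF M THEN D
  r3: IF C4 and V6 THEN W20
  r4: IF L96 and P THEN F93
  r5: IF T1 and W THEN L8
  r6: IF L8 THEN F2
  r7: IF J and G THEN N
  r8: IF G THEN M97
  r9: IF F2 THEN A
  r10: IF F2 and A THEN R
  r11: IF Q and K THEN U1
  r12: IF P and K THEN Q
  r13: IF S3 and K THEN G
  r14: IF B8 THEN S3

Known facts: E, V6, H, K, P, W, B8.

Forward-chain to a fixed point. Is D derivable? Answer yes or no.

no

[1] r12 [IF P and K THEN Q]; r14 [IF B8 THEN S3]. ⇒ new: Q, S3.
[2] r11 [IF Q and K THEN U1]; r13 [IF S3 and K THEN G]. ⇒ new: U1, G.
[3] r1 [IF G and U1 THEN T1]; r8 [IF G THEN M97]. ⇒ new: T1, M97.
[4] r5 [IF T1 and W THEN L8]. ⇒ new: L8.
[5] r6 [IF L8 THEN F2]. ⇒ new: F2.
[6] r9 [IF F2 THEN A]. ⇒ new: A.
[7] r10 [IF F2 and A THEN R]. ⇒ new: R.
Fixed point reached. D is concluded only by r2; r2 needs M (never derived).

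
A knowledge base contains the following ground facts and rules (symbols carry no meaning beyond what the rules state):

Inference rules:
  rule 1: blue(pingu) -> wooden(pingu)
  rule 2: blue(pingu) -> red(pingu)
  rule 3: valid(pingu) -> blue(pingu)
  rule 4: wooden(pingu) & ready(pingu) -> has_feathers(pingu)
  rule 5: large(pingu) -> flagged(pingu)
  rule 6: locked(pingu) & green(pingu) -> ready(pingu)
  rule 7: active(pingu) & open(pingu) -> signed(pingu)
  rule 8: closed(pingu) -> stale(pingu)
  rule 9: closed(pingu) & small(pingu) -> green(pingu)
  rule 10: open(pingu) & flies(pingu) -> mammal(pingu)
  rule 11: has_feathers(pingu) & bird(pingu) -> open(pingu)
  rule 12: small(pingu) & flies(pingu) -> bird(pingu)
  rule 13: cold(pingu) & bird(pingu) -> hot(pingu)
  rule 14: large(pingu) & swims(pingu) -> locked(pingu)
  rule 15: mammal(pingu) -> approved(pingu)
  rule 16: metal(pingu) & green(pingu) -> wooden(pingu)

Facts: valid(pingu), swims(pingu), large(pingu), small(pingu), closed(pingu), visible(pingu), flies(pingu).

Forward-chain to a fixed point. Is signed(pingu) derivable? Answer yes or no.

Round 1: rule 3 [valid(pingu) -> blue(pingu)]; rule 5 [large(pingu) -> flagged(pingu)]; rule 8 [closed(pingu) -> stale(pingu)]; rule 9 [closed(pingu) & small(pingu) -> green(pingu)]; rule 12 [small(pingu) & flies(pingu) -> bird(pingu)]; rule 14 [large(pingu) & swims(pingu) -> locked(pingu)]. New: blue(pingu), flagged(pingu), stale(pingu), green(pingu), bird(pingu), locked(pingu).
Round 2: rule 1 [blue(pingu) -> wooden(pingu)]; rule 2 [blue(pingu) -> red(pingu)]; rule 6 [locked(pingu) & green(pingu) -> ready(pingu)]. New: wooden(pingu), red(pingu), ready(pingu).
Round 3: rule 4 [wooden(pingu) & ready(pingu) -> has_feathers(pingu)]. New: has_feathers(pingu).
Round 4: rule 11 [has_feathers(pingu) & bird(pingu) -> open(pingu)]. New: open(pingu).
Round 5: rule 10 [open(pingu) & flies(pingu) -> mammal(pingu)]. New: mammal(pingu).
Round 6: rule 15 [mammal(pingu) -> approved(pingu)]. New: approved(pingu).
Fixed point reached. signed(pingu) is concluded only by rule 7; rule 7 needs active(pingu) (never derived).

no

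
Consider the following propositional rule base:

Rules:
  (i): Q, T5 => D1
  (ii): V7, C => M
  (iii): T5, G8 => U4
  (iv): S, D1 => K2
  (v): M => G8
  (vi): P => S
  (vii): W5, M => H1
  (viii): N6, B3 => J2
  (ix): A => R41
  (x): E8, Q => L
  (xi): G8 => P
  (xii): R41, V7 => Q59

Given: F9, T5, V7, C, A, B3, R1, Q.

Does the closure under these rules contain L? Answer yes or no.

Round 1 — (i), (ii), (ix), derive D1, M, R41.
Round 2 — (v), (xii), derive G8, Q59.
Round 3 — (iii), (xi), derive U4, P.
Round 4 — (vi), derive S.
Round 5 — (iv), derive K2.
Fixed point reached. L is concluded only by (x); (x) needs E8 (never derived).

no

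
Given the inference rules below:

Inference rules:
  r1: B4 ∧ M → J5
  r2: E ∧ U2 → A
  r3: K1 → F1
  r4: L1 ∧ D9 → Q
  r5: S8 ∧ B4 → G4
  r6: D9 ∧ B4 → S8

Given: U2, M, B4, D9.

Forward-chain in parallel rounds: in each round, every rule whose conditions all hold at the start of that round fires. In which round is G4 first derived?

Round 1 — r1, r6, derive J5, S8.
Round 2 — r5, derive G4.
G4 first appears in round 2.

2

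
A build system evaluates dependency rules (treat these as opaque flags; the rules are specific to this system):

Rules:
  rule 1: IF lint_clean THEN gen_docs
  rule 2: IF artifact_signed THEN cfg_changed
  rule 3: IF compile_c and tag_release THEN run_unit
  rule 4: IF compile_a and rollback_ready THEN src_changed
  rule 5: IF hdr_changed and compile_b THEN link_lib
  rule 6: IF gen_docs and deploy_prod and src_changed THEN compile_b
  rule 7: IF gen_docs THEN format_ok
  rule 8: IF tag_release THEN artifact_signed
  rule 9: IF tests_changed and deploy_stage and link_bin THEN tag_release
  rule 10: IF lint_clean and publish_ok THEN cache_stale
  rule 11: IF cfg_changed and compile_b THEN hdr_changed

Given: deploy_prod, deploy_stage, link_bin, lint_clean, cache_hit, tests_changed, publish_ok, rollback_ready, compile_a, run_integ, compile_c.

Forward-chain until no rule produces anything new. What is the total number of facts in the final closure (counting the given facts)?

[1] rule 1 [IF lint_clean THEN gen_docs]; rule 4 [IF compile_a and rollback_ready THEN src_changed]; rule 9 [IF tests_changed and deploy_stage and link_bin THEN tag_release]; rule 10 [IF lint_clean and publish_ok THEN cache_stale]. ⇒ new: gen_docs, src_changed, tag_release, cache_stale.
[2] rule 3 [IF compile_c and tag_release THEN run_unit]; rule 6 [IF gen_docs and deploy_prod and src_changed THEN compile_b]; rule 7 [IF gen_docs THEN format_ok]; rule 8 [IF tag_release THEN artifact_signed]. ⇒ new: run_unit, compile_b, format_ok, artifact_signed.
[3] rule 2 [IF artifact_signed THEN cfg_changed]. ⇒ new: cfg_changed.
[4] rule 11 [IF cfg_changed and compile_b THEN hdr_changed]. ⇒ new: hdr_changed.
[5] rule 5 [IF hdr_changed and compile_b THEN link_lib]. ⇒ new: link_lib.
Closure: {artifact_signed, cache_hit, cache_stale, cfg_changed, compile_a, compile_b, compile_c, deploy_prod, deploy_stage, format_ok, gen_docs, hdr_changed, link_bin, link_lib, lint_clean, publish_ok, rollback_ready, run_integ, run_unit, src_changed, tag_release, tests_changed} — 22 facts.

22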